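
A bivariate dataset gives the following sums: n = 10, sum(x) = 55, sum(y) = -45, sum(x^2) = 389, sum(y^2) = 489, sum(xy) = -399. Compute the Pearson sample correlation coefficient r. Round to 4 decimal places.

-0.9624

S_xy = nΣxy − ΣxΣy = 10·(-399) − 55·(-45) = -3990 − (-2475) = -1515
S_xx = nΣx² − (Σx)² = 10·389 − 55² = 3890 − 3025 = 865
S_yy = nΣy² − (Σy)² = 10·489 − (-45)² = 4890 − 2025 = 2865
r = S_xy / √(S_xx·S_yy) = -1515 / √(865·2865) = -1515 / √2478225 = -1515 / 1574.2379 = -0.9624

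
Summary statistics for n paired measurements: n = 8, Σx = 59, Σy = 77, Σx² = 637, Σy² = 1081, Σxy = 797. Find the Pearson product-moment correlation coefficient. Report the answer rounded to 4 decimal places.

Numerator: nΣxy − (Σx)(Σy) = 8·797 − (59)(77) = 1833
Denominator: √[(nΣx²−(Σx)²)(nΣy²−(Σy)²)]
  nΣx²−(Σx)² = 8·637 − 3481 = 1615;  nΣy²−(Σy)² = 8·1081 − 5929 = 2719
  √(1615·2719) = √4391185 = 2095.5154
r = 1833 / 2095.5154 = 0.8747

0.8747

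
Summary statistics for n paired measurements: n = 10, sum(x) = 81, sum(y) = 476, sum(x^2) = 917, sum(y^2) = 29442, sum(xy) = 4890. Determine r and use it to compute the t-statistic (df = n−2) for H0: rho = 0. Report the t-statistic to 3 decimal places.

S_xy = nΣxy − ΣxΣy = 10·4890 − 81·476 = 48900 − 38556 = 10344
S_xx = nΣx² − (Σx)² = 10·917 − 81² = 9170 − 6561 = 2609
S_yy = nΣy² − (Σy)² = 10·29442 − 476² = 294420 − 226576 = 67844
r = S_xy / √(S_xx·S_yy) = 10344 / √(2609·67844) = 10344 / √177004996 = 10344 / 13304.3225 = 0.7775
t = r·√(n−2)/√(1−r²) = 0.7775·√8 / √(1−0.604506) = 2.199102 / 0.628883 = 3.497

3.497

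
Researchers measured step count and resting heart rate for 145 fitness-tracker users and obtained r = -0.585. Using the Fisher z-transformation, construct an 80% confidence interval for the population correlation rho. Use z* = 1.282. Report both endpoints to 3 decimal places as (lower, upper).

(-0.651, -0.510)

z_r = atanh(-0.585) = -0.670031;  SE = 1/√(n−3) = 1/√142 = 0.083918
z-limits: -0.670031 ± 1.282·0.083918 = -0.670031 ± 0.107583 = [-0.777614, -0.562448]
ρ-limits: (tanh -0.777614, tanh -0.562448) = (-0.651, -0.510)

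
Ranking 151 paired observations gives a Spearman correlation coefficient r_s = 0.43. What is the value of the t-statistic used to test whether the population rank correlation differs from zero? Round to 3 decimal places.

t = r_s·√(n−2) / √(1−r_s²) with r_s = 0.43, n = 151
  = 0.43·√149 / √(1 − 0.1849)
  = 0.43·12.206556 / 0.902829
  = 5.248819 / 0.902829 = 5.814

5.814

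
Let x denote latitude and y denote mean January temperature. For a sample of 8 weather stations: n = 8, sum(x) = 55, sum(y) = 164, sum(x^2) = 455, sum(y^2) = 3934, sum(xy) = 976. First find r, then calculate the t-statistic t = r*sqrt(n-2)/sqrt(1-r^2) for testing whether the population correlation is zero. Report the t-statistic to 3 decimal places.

Numerator: nΣxy − (Σx)(Σy) = 8·976 − (55)(164) = -1212
Denominator: √[(nΣx²−(Σx)²)(nΣy²−(Σy)²)]
  nΣx²−(Σx)² = 8·455 − 3025 = 615;  nΣy²−(Σy)² = 8·3934 − 26896 = 4576
  √(615·4576) = √2814240 = 1677.5697
r = -1212 / 1677.5697 = -0.7225
t = r·√(n−2)/√(1−r²) = -0.7225·√6 / √(1−0.522006) = -1.769756 / 0.691371 = -2.560

-2.560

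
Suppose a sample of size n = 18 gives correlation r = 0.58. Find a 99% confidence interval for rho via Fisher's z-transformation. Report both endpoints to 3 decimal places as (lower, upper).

z_r = atanh(0.58) = 0.662463;  SE = 1/√(n−3) = 1/√15 = 0.258199
z-limits: 0.662463 ± 2.576·0.258199 = 0.662463 ± 0.665121 = [-0.002658, 1.327584]
ρ-limits: (tanh -0.002658, tanh 1.327584) = (-0.003, 0.869)

(-0.003, 0.869)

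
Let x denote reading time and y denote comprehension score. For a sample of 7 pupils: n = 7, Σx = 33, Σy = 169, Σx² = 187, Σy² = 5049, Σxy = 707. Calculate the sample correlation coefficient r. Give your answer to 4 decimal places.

S_xy = nΣxy − ΣxΣy = 7·707 − 33·169 = 4949 − 5577 = -628
S_xx = nΣx² − (Σx)² = 7·187 − 33² = 1309 − 1089 = 220
S_yy = nΣy² − (Σy)² = 7·5049 − 169² = 35343 − 28561 = 6782
r = S_xy / √(S_xx·S_yy) = -628 / √(220·6782) = -628 / √1492040 = -628 / 1221.4909 = -0.5141

-0.5141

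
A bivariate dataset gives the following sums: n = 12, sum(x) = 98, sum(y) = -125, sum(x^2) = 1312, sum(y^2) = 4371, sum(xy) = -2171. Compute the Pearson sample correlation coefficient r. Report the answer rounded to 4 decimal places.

-0.9179

S_xy = nΣxy − ΣxΣy = 12·(-2171) − 98·(-125) = -26052 − (-12250) = -13802
S_xx = nΣx² − (Σx)² = 12·1312 − 98² = 15744 − 9604 = 6140
S_yy = nΣy² − (Σy)² = 12·4371 − (-125)² = 52452 − 15625 = 36827
r = S_xy / √(S_xx·S_yy) = -13802 / √(6140·36827) = -13802 / √226117780 = -13802 / 15037.2132 = -0.9179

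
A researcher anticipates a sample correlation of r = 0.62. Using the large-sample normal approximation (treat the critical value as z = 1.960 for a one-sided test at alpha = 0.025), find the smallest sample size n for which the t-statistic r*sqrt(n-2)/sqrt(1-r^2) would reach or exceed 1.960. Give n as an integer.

r√(n−2)/√(1−r²) ≥ 1.960  ⇔  n−2 ≥ (1.960)²·(1−r²)/r²
(1−r²)/r² = (1−0.3844)/0.3844 = 1.6015
n ≥ 2 + 3.8416·1.6015 = 2 + 6.1523 = 8.1523
⌈8.1523⌉ = 9

9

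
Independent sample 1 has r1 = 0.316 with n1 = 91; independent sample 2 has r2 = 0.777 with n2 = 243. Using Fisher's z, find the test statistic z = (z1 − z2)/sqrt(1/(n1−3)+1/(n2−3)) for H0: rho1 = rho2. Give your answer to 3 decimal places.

Fisher z-transforms: z1 = atanh(0.316) = 0.327197, z2 = atanh(0.777) = 1.037755; difference d = -0.710558
Var(d) = 1/88 + 1/240 = 0.0113636 + 0.0041667 = 0.0155303
z = d/√Var(d) = -0.710558 / √0.0155303 = -0.710558 / 0.124621 = -5.702

-5.702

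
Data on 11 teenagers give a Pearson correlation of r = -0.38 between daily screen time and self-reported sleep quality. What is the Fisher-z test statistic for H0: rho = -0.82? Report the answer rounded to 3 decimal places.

2.140

z_r = atanh(-0.38) = -0.400060,  z_0 = atanh(-0.82) = -1.156817
SE = 1/√(n−3) = 1/√8 = 0.353553
z = (z_r − z_0)/SE = (-0.400060 − (-1.156817)) / 0.353553 = 0.756757 / 0.353553 = 2.140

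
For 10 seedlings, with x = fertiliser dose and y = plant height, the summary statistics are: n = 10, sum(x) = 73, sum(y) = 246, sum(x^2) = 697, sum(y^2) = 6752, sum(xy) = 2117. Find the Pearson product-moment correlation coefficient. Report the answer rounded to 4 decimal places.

Numerator: nΣxy − (Σx)(Σy) = 10·2117 − (73)(246) = 3212
Denominator: √[(nΣx²−(Σx)²)(nΣy²−(Σy)²)]
  nΣx²−(Σx)² = 10·697 − 5329 = 1641;  nΣy²−(Σy)² = 10·6752 − 60516 = 7004
  √(1641·7004) = √11493564 = 3390.2159
r = 3212 / 3390.2159 = 0.9474

0.9474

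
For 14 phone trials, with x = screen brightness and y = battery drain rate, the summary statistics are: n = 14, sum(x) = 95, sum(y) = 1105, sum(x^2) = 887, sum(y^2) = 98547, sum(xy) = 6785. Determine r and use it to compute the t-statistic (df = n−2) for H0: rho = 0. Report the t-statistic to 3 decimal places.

Numerator: nΣxy − (Σx)(Σy) = 14·6785 − (95)(1105) = -9985
Denominator: √[(nΣx²−(Σx)²)(nΣy²−(Σy)²)]
  nΣx²−(Σx)² = 14·887 − 9025 = 3393;  nΣy²−(Σy)² = 14·98547 − 1221025 = 158633
  √(3393·158633) = √538241769 = 23200.0381
r = -9985 / 23200.0381 = -0.4304
t = r·√(n−2)/√(1−r²) = -0.4304·√12 / √(1−0.185244) = -1.490949 / 0.902638 = -1.652

-1.652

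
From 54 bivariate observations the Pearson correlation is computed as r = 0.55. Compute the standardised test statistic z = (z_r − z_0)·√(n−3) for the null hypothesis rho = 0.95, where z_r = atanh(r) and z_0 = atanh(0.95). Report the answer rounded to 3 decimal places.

-8.665

Fisher z: atanh(0.55) = 0.618381, atanh(0.95) = 1.831781
z = (z_r − z_0)·√(n−3) = (0.618381 − 1.831781)·√51 = -1.213400 · 7.141428 = -8.665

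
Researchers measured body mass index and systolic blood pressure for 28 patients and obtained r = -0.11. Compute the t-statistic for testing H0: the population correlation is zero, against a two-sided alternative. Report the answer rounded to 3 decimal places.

-0.564

t = r·√(n−2) / √(1−r²) with r = -0.11, n = 28
  = -0.11·√26 / √(1 − 0.0121)
  = -0.11·5.099020 / 0.993932
  = -0.560892 / 0.993932 = -0.564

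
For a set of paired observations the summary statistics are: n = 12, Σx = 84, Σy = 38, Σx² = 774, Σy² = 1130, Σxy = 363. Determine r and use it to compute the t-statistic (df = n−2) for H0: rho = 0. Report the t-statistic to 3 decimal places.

Numerator: nΣxy − (Σx)(Σy) = 12·363 − (84)(38) = 1164
Denominator: √[(nΣx²−(Σx)²)(nΣy²−(Σy)²)]
  nΣx²−(Σx)² = 12·774 − 7056 = 2232;  nΣy²−(Σy)² = 12·1130 − 1444 = 12116
  √(2232·12116) = √27042912 = 5200.2800
r = 1164 / 5200.2800 = 0.2238
t = r·√(n−2)/√(1−r²) = 0.2238·√10 / √(1−0.050086) = 0.707718 / 0.974635 = 0.726

0.726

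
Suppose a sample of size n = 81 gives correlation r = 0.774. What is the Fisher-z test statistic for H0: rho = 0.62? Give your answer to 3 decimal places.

2.696

z_r = atanh(0.774) = 1.030229,  z_0 = atanh(0.62) = 0.725005
SE = 1/√(n−3) = 1/√78 = 0.113228
z = (z_r − z_0)/SE = (1.030229 − 0.725005) / 0.113228 = 0.305224 / 0.113228 = 2.696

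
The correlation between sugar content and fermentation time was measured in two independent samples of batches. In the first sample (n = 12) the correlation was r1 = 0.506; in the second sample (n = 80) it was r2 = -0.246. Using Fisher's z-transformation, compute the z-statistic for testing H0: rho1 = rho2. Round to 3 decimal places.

Fisher z-transforms: z1 = atanh(0.506) = 0.557338, z2 = atanh(-0.246) = -0.251151; difference d = 0.808489
Var(d) = 1/9 + 1/77 = 0.1111111 + 0.0129870 = 0.1240981
z = d/√Var(d) = 0.808489 / √0.1240981 = 0.808489 / 0.352276 = 2.295

2.295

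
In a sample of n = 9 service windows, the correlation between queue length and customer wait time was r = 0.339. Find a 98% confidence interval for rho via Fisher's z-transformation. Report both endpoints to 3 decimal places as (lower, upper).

(-0.535, 0.862)

Fisher z: z_r = atanh(r) = ½·ln((1+0.339)/(1−0.339)) = 0.352962
SE(z) = 1/√(n−3) = 1/√6 = 0.408248
98% ⇒ z* = 2.326; margin = 2.326·0.408248 = 0.949585
CI on z-scale: (-0.596623, 1.302547)
Back-transform: tanh(-0.596623) = -0.534642, tanh(1.302547) = 0.862377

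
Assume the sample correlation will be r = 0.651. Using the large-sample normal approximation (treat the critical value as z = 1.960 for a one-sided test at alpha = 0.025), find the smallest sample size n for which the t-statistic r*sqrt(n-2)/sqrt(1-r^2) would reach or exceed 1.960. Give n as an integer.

8

Need r·√(n−2)/√(1−r²) ≥ 1.960
√(n−2) ≥ 1.960·√(1−0.423801) / 0.651 = 1.960·0.759078 / 0.651 = 2.2854
n−2 ≥ 5.2231  ⇒  n ≥ 7.2231
Smallest integer n = 8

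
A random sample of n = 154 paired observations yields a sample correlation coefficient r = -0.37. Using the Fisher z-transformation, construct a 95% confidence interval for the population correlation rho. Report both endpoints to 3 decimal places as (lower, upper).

(-0.499, -0.225)

z_r = atanh(-0.37) = -0.388423;  SE = 1/√(n−3) = 1/√151 = 0.081379
z-limits: -0.388423 ± 1.960·0.081379 = -0.388423 ± 0.159503 = [-0.547926, -0.228920]
ρ-limits: (tanh -0.547926, tanh -0.228920) = (-0.499, -0.225)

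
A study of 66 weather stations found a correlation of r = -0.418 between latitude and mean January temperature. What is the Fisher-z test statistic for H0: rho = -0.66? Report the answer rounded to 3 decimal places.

Fisher z: atanh(-0.418) = -0.445266, atanh(-0.66) = -0.792814
z = (z_r − z_0)·√(n−3) = (-0.445266 − (-0.792814))·√63 = 0.347548 · 7.937254 = 2.759

2.759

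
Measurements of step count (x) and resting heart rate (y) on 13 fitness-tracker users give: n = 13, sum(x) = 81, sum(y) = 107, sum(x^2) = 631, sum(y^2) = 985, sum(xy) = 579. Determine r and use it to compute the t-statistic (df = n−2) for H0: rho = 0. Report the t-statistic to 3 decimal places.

S_xy = nΣxy − ΣxΣy = 13·579 − 81·107 = 7527 − 8667 = -1140
S_xx = nΣx² − (Σx)² = 13·631 − 81² = 8203 − 6561 = 1642
S_yy = nΣy² − (Σy)² = 13·985 − 107² = 12805 − 11449 = 1356
r = S_xy / √(S_xx·S_yy) = -1140 / √(1642·1356) = -1140 / √2226552 = -1140 / 1492.1635 = -0.7640
t = r·√(n−2)/√(1−r²) = -0.7640·√11 / √(1−0.583696) = -2.533901 / 0.645216 = -3.927

-3.927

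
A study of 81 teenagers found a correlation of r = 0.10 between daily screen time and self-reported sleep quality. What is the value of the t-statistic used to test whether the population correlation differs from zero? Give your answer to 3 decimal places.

t = r·√(n−2) / √(1−r²) with r = 0.10, n = 81
  = 0.10·√79 / √(1 − 0.0100)
  = 0.10·8.888194 / 0.994987
  = 0.888819 / 0.994987 = 0.893

0.893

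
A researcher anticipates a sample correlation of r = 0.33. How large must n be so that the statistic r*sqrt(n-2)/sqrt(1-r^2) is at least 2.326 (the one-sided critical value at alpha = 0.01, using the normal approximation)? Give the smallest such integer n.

47

r√(n−2)/√(1−r²) ≥ 2.326  ⇔  n−2 ≥ (2.326)²·(1−r²)/r²
(1−r²)/r² = (1−0.1089)/0.1089 = 8.1827
n ≥ 2 + 5.410276·8.1827 = 2 + 44.2707 = 46.2707
⌈46.2707⌉ = 47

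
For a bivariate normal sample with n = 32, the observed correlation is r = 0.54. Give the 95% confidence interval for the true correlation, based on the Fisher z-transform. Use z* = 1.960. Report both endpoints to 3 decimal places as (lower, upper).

z_r = atanh(0.54) = 0.604156;  SE = 1/√(n−3) = 1/√29 = 0.185695
z-limits: 0.604156 ± 1.960·0.185695 = 0.604156 ± 0.363962 = [0.240194, 0.968118]
ρ-limits: (tanh 0.240194, tanh 0.968118) = (0.236, 0.748)

(0.236, 0.748)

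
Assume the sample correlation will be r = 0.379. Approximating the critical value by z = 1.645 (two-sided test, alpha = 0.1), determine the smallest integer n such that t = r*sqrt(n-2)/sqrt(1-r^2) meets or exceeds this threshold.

19

Need r·√(n−2)/√(1−r²) ≥ 1.645
√(n−2) ≥ 1.645·√(1−0.143641) / 0.379 = 1.645·0.925397 / 0.379 = 4.0166
n−2 ≥ 16.1331  ⇒  n ≥ 18.1331
Smallest integer n = 19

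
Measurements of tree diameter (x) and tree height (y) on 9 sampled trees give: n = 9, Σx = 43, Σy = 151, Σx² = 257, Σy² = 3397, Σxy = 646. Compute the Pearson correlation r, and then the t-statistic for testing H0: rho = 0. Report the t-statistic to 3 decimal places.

-1.013

Numerator: nΣxy − (Σx)(Σy) = 9·646 − (43)(151) = -679
Denominator: √[(nΣx²−(Σx)²)(nΣy²−(Σy)²)]
  nΣx²−(Σx)² = 9·257 − 1849 = 464;  nΣy²−(Σy)² = 9·3397 − 22801 = 7772
  √(464·7772) = √3606208 = 1899.0018
r = -679 / 1899.0018 = -0.3576
t = r·√(n−2)/√(1−r²) = -0.3576·√7 / √(1−0.127878) = -0.946121 / 0.933875 = -1.013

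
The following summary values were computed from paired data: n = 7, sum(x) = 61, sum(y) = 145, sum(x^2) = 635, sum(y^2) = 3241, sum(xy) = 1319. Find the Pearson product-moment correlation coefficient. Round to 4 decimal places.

S_xy = nΣxy − ΣxΣy = 7·1319 − 61·145 = 9233 − 8845 = 388
S_xx = nΣx² − (Σx)² = 7·635 − 61² = 4445 − 3721 = 724
S_yy = nΣy² − (Σy)² = 7·3241 − 145² = 22687 − 21025 = 1662
r = S_xy / √(S_xx·S_yy) = 388 / √(724·1662) = 388 / √1203288 = 388 / 1096.9448 = 0.3537

0.3537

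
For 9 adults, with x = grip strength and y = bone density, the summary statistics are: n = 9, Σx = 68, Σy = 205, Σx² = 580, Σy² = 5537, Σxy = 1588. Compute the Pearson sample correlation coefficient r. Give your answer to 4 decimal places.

0.1632

Numerator: nΣxy − (Σx)(Σy) = 9·1588 − (68)(205) = 352
Denominator: √[(nΣx²−(Σx)²)(nΣy²−(Σy)²)]
  nΣx²−(Σx)² = 9·580 − 4624 = 596;  nΣy²−(Σy)² = 9·5537 − 42025 = 7808
  √(596·7808) = √4653568 = 2157.2130
r = 352 / 2157.2130 = 0.1632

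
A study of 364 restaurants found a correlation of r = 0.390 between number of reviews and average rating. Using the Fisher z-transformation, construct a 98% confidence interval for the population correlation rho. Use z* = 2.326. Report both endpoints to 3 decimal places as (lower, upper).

(0.282, 0.489)

Fisher z: z_r = atanh(r) = ½·ln((1+0.390)/(1−0.390)) = 0.411800
SE(z) = 1/√(n−3) = 1/√361 = 0.052632
98% ⇒ z* = 2.326; margin = 2.326·0.052632 = 0.122422
CI on z-scale: (0.289378, 0.534222)
Back-transform: tanh(0.289378) = 0.281562, tanh(0.534222) = 0.488602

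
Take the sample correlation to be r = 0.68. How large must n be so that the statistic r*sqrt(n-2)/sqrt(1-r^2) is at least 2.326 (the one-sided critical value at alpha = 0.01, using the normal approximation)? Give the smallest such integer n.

r√(n−2)/√(1−r²) ≥ 2.326  ⇔  n−2 ≥ (2.326)²·(1−r²)/r²
(1−r²)/r² = (1−0.4624)/0.4624 = 1.1626
n ≥ 2 + 5.410276·1.1626 = 2 + 6.2900 = 8.2900
⌈8.2900⌉ = 9

9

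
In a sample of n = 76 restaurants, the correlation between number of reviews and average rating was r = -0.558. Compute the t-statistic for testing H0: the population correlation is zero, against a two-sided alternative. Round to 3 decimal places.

1 − r² = 1 − 0.311364 = 0.688636;  √(1−r²) = 0.829841
√(n−2) = √74 = 8.602325
t = r·√(n−2)/√(1−r²) = -0.558 · 8.602325 / 0.829841 = -5.784

-5.784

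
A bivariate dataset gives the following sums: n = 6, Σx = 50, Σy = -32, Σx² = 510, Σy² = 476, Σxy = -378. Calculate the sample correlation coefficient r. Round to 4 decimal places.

-0.6595

S_xy = nΣxy − ΣxΣy = 6·(-378) − 50·(-32) = -2268 − (-1600) = -668
S_xx = nΣx² − (Σx)² = 6·510 − 50² = 3060 − 2500 = 560
S_yy = nΣy² − (Σy)² = 6·476 − (-32)² = 2856 − 1024 = 1832
r = S_xy / √(S_xx·S_yy) = -668 / √(560·1832) = -668 / √1025920 = -668 / 1012.8771 = -0.6595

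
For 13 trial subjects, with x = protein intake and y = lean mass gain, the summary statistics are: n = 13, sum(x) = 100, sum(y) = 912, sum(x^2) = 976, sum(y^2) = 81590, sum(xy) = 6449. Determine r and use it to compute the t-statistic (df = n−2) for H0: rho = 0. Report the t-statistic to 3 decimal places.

-1.031

Numerator: nΣxy − (Σx)(Σy) = 13·6449 − (100)(912) = -7363
Denominator: √[(nΣx²−(Σx)²)(nΣy²−(Σy)²)]
  nΣx²−(Σx)² = 13·976 − 10000 = 2688;  nΣy²−(Σy)² = 13·81590 − 831744 = 228926
  √(2688·228926) = √615353088 = 24806.3115
r = -7363 / 24806.3115 = -0.2968
t = r·√(n−2)/√(1−r²) = -0.2968·√11 / √(1−0.088090) = -0.984374 / 0.954940 = -1.031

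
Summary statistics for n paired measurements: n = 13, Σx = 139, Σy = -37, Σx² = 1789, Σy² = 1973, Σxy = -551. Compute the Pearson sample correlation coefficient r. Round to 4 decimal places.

-0.2066

S_xy = nΣxy − ΣxΣy = 13·(-551) − 139·(-37) = -7163 − (-5143) = -2020
S_xx = nΣx² − (Σx)² = 13·1789 − 139² = 23257 − 19321 = 3936
S_yy = nΣy² − (Σy)² = 13·1973 − (-37)² = 25649 − 1369 = 24280
r = S_xy / √(S_xx·S_yy) = -2020 / √(3936·24280) = -2020 / √95566080 = -2020 / 9775.7905 = -0.2066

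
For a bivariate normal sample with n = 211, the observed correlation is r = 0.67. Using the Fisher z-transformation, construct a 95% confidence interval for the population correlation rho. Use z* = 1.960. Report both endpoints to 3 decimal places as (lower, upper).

z_r = atanh(0.67) = 0.810743;  SE = 1/√(n−3) = 1/√208 = 0.069338
z-limits: 0.810743 ± 1.960·0.069338 = 0.810743 ± 0.135902 = [0.674841, 0.946645]
ρ-limits: (tanh 0.674841, tanh 0.946645) = (0.588, 0.738)

(0.588, 0.738)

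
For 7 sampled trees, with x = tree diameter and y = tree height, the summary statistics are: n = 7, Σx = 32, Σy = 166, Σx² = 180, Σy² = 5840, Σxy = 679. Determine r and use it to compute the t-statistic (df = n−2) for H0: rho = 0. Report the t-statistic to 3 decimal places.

-0.743

Numerator: nΣxy − (Σx)(Σy) = 7·679 − (32)(166) = -559
Denominator: √[(nΣx²−(Σx)²)(nΣy²−(Σy)²)]
  nΣx²−(Σx)² = 7·180 − 1024 = 236;  nΣy²−(Σy)² = 7·5840 − 27556 = 13324
  √(236·13324) = √3144464 = 1773.2637
r = -559 / 1773.2637 = -0.3152
t = r·√(n−2)/√(1−r²) = -0.3152·√5 / √(1−0.099351) = -0.704809 / 0.949025 = -0.743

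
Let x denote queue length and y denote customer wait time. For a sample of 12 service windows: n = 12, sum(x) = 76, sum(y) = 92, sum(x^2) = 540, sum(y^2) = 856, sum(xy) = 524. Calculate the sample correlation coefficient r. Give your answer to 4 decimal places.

-0.6240

Numerator: nΣxy − (Σx)(Σy) = 12·524 − (76)(92) = -704
Denominator: √[(nΣx²−(Σx)²)(nΣy²−(Σy)²)]
  nΣx²−(Σx)² = 12·540 − 5776 = 704;  nΣy²−(Σy)² = 12·856 − 8464 = 1808
  √(704·1808) = √1272832 = 1128.1986
r = -704 / 1128.1986 = -0.6240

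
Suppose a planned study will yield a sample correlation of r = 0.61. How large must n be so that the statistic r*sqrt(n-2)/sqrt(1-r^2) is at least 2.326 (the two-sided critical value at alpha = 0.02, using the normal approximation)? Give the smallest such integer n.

12

Need r·√(n−2)/√(1−r²) ≥ 2.326
√(n−2) ≥ 2.326·√(1−0.3721) / 0.61 = 2.326·0.792401 / 0.61 = 3.0215
n−2 ≥ 9.1295  ⇒  n ≥ 11.1295
Smallest integer n = 12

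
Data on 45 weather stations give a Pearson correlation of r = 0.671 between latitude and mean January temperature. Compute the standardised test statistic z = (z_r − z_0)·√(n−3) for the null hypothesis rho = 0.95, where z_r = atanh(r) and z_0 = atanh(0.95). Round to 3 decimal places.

-6.605

z_r = atanh(0.671) = 0.812560,  z_0 = atanh(0.95) = 1.831781
SE = 1/√(n−3) = 1/√42 = 0.154303
z = (z_r − z_0)/SE = (0.812560 − 1.831781) / 0.154303 = -1.019221 / 0.154303 = -6.605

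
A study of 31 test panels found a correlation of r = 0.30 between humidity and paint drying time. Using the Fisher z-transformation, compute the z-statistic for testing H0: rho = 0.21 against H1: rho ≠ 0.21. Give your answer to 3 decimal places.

Fisher z: atanh(0.30) = 0.309520, atanh(0.21) = 0.213171
z = (z_r − z_0)·√(n−3) = (0.309520 − 0.213171)·√28 = 0.096349 · 5.291503 = 0.510

0.510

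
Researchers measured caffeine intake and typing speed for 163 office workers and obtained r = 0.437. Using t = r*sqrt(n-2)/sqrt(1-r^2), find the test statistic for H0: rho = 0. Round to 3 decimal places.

6.165

t = r·√(n−2) / √(1−r²) with r = 0.437, n = 163
  = 0.437·√161 / √(1 − 0.190969)
  = 0.437·12.688578 / 0.899462
  = 5.544909 / 0.899462 = 6.165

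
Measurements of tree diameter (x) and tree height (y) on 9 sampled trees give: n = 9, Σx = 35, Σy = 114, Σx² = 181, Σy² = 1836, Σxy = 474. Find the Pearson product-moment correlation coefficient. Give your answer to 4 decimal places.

0.2312

Numerator: nΣxy − (Σx)(Σy) = 9·474 − (35)(114) = 276
Denominator: √[(nΣx²−(Σx)²)(nΣy²−(Σy)²)]
  nΣx²−(Σx)² = 9·181 − 1225 = 404;  nΣy²−(Σy)² = 9·1836 − 12996 = 3528
  √(404·3528) = √1425312 = 1193.8643
r = 276 / 1193.8643 = 0.2312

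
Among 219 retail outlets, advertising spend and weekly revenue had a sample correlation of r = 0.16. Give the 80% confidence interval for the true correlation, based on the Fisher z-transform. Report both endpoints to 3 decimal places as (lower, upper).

z_r = atanh(0.16) = 0.161387;  SE = 1/√(n−3) = 1/√216 = 0.068041
z-limits: 0.161387 ± 1.282·0.068041 = 0.161387 ± 0.087229 = [0.074158, 0.248616]
ρ-limits: (tanh 0.074158, tanh 0.248616) = (0.074, 0.244)

(0.074, 0.244)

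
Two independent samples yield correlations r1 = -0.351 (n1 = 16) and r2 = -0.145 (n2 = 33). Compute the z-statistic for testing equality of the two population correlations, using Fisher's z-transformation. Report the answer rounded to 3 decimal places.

z1 = atanh(-0.351) = -0.366584,  z2 = atanh(-0.145) = -0.146029
SE = √(1/(n1−3) + 1/(n2−3)) = √(1/13 + 1/30) = √(0.0769231 + 0.0333333) = √0.1102564 = 0.332049
z = (z1 − z2)/SE = (-0.366584 − (-0.146029)) / 0.332049 = -0.220555 / 0.332049 = -0.664

-0.664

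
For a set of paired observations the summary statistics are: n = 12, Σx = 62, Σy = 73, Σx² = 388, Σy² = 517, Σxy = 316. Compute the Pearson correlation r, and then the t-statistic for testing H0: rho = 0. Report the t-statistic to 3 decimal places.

Numerator: nΣxy − (Σx)(Σy) = 12·316 − (62)(73) = -734
Denominator: √[(nΣx²−(Σx)²)(nΣy²−(Σy)²)]
  nΣx²−(Σx)² = 12·388 − 3844 = 812;  nΣy²−(Σy)² = 12·517 − 5329 = 875
  √(812·875) = √710500 = 842.9116
r = -734 / 842.9116 = -0.8708
t = r·√(n−2)/√(1−r²) = -0.8708·√10 / √(1−0.758293) = -2.753711 / 0.491637 = -5.601

-5.601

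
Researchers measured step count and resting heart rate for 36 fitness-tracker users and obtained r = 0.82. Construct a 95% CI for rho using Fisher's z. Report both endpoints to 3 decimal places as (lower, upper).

z_r = atanh(0.82) = 1.156817;  SE = 1/√(n−3) = 1/√33 = 0.174078
z-limits: 1.156817 ± 1.960·0.174078 = 1.156817 ± 0.341193 = [0.815624, 1.498010]
ρ-limits: (tanh 0.815624, tanh 1.498010) = (0.673, 0.905)

(0.673, 0.905)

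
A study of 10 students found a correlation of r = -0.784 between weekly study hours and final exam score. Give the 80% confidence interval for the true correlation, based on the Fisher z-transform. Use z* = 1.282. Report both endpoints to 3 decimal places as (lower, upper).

Fisher z: z_r = atanh(r) = ½·ln((1+(-0.784))/(1−(-0.784))) = -1.055667
SE(z) = 1/√(n−3) = 1/√7 = 0.377964
80% ⇒ z* = 1.282; margin = 1.282·0.377964 = 0.484550
CI on z-scale: (-1.540217, -0.571117)
Back-transform: tanh(-1.540217) = -0.912157, tanh(-0.571117) = -0.516179

(-0.912, -0.516)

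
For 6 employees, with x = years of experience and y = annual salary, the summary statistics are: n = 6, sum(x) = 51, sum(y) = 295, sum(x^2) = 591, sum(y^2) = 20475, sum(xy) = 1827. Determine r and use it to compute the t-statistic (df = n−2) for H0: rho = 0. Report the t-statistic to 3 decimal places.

S_xy = nΣxy − ΣxΣy = 6·1827 − 51·295 = 10962 − 15045 = -4083
S_xx = nΣx² − (Σx)² = 6·591 − 51² = 3546 − 2601 = 945
S_yy = nΣy² − (Σy)² = 6·20475 − 295² = 122850 − 87025 = 35825
r = S_xy / √(S_xx·S_yy) = -4083 / √(945·35825) = -4083 / √33854625 = -4083 / 5818.4727 = -0.7017
t = r·√(n−2)/√(1−r²) = -0.7017·√4 / √(1−0.492383) = -1.403400 / 0.712472 = -1.970

-1.970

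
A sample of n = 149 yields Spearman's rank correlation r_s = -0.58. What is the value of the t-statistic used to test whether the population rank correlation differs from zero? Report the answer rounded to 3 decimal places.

t = r_s·√(n−2) / √(1−r_s²) with r_s = -0.58, n = 149
  = -0.58·√147 / √(1 − 0.3364)
  = -0.58·12.124356 / 0.814616
  = -7.032126 / 0.814616 = -8.632

-8.632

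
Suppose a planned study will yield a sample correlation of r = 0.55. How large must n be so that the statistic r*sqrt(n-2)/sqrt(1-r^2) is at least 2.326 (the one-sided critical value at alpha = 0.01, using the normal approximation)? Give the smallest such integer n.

15

Need r·√(n−2)/√(1−r²) ≥ 2.326
√(n−2) ≥ 2.326·√(1−0.3025) / 0.55 = 2.326·0.835165 / 0.55 = 3.5320
n−2 ≥ 12.4750  ⇒  n ≥ 14.4750
Smallest integer n = 15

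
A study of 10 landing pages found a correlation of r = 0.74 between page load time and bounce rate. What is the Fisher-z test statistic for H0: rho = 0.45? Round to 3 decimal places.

1.232

z_r = atanh(0.74) = 0.950479,  z_0 = atanh(0.45) = 0.484700
SE = 1/√(n−3) = 1/√7 = 0.377964
z = (z_r − z_0)/SE = (0.950479 − 0.484700) / 0.377964 = 0.465779 / 0.377964 = 1.232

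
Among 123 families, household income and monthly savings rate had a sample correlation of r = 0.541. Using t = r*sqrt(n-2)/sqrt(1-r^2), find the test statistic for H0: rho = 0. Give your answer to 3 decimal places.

t = r·√(n−2) / √(1−r²) with r = 0.541, n = 123
  = 0.541·√121 / √(1 − 0.292681)
  = 0.541·11.000000 / 0.841023
  = 5.951000 / 0.841023 = 7.076

7.076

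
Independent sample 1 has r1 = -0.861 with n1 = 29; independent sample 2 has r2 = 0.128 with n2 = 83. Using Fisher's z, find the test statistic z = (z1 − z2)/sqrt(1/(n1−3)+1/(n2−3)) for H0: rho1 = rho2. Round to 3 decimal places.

-6.316

z1 = atanh(-0.861) = -1.297198,  z2 = atanh(0.128) = 0.128706
SE = √(1/(n1−3) + 1/(n2−3)) = √(1/26 + 1/80) = √(0.0384615 + 0.0125000) = √0.0509615 = 0.225747
z = (z1 − z2)/SE = (-1.297198 − 0.128706) / 0.225747 = -1.425904 / 0.225747 = -6.316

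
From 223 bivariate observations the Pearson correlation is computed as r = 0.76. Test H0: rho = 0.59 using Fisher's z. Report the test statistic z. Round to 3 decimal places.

z_r = atanh(0.76) = 0.996215,  z_0 = atanh(0.59) = 0.677666
SE = 1/√(n−3) = 1/√220 = 0.067420
z = (z_r − z_0)/SE = (0.996215 − 0.677666) / 0.067420 = 0.318549 / 0.067420 = 4.725

4.725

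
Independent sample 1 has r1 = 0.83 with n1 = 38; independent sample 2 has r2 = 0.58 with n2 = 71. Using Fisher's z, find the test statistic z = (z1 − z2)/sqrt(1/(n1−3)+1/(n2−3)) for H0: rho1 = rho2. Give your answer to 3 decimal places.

2.527

Fisher z-transforms: z1 = atanh(0.83) = 1.188136, z2 = atanh(0.58) = 0.662463; difference d = 0.525673
Var(d) = 1/35 + 1/68 = 0.0285714 + 0.0147059 = 0.0432773
z = d/√Var(d) = 0.525673 / √0.0432773 = 0.525673 / 0.208032 = 2.527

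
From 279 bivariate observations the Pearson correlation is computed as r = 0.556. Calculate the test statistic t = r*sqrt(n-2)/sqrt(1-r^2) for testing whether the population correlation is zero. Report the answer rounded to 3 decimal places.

11.133

1 − r² = 1 − 0.309136 = 0.690864;  √(1−r²) = 0.831182
√(n−2) = √277 = 16.643317
t = r·√(n−2)/√(1−r²) = 0.556 · 16.643317 / 0.831182 = 11.133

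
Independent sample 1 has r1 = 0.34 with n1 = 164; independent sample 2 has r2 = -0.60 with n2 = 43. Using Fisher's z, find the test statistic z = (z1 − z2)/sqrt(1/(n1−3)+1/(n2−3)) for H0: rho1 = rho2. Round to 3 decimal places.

5.928

z1 = atanh(0.34) = 0.354093,  z2 = atanh(-0.60) = -0.693147
SE = √(1/(n1−3) + 1/(n2−3)) = √(1/161 + 1/40) = √(0.0062112 + 0.0250000) = √0.0312112 = 0.176667
z = (z1 − z2)/SE = (0.354093 − (-0.693147)) / 0.176667 = 1.047240 / 0.176667 = 5.928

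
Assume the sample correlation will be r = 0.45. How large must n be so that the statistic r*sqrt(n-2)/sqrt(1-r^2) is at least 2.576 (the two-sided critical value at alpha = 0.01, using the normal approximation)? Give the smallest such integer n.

29

r√(n−2)/√(1−r²) ≥ 2.576  ⇔  n−2 ≥ (2.576)²·(1−r²)/r²
(1−r²)/r² = (1−0.2025)/0.2025 = 3.9383
n ≥ 2 + 6.635776·3.9383 = 2 + 26.1337 = 28.1337
⌈28.1337⌉ = 29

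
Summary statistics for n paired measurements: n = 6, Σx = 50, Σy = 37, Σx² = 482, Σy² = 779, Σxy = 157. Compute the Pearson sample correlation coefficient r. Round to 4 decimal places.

Numerator: nΣxy − (Σx)(Σy) = 6·157 − (50)(37) = -908
Denominator: √[(nΣx²−(Σx)²)(nΣy²−(Σy)²)]
  nΣx²−(Σx)² = 6·482 − 2500 = 392;  nΣy²−(Σy)² = 6·779 − 1369 = 3305
  √(392·3305) = √1295560 = 1138.2267
r = -908 / 1138.2267 = -0.7977

-0.7977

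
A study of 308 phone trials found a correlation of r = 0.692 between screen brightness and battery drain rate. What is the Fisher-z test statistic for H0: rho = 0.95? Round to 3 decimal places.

-17.115

z_r = atanh(0.692) = 0.851783,  z_0 = atanh(0.95) = 1.831781
SE = 1/√(n−3) = 1/√305 = 0.057260
z = (z_r − z_0)/SE = (0.851783 − 1.831781) / 0.057260 = -0.979998 / 0.057260 = -17.115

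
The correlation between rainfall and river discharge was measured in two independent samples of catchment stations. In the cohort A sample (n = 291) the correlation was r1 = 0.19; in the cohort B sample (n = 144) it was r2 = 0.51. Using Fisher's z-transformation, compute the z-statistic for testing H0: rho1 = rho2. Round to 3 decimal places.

-3.604

Fisher z-transforms: z1 = atanh(0.19) = 0.192337, z2 = atanh(0.51) = 0.562730; difference d = -0.370393
Var(d) = 1/288 + 1/141 = 0.0034722 + 0.0070922 = 0.0105644
z = d/√Var(d) = -0.370393 / √0.0105644 = -0.370393 / 0.102783 = -3.604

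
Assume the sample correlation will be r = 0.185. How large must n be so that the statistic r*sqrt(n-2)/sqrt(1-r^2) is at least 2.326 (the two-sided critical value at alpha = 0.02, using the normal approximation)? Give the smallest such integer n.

Need r·√(n−2)/√(1−r²) ≥ 2.326
√(n−2) ≥ 2.326·√(1−0.034225) / 0.185 = 2.326·0.982739 / 0.185 = 12.3560
n−2 ≥ 152.6707  ⇒  n ≥ 154.6707
Smallest integer n = 155

155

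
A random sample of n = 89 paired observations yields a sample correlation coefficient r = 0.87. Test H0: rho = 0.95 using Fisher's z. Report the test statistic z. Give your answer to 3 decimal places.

-4.625

z_r = atanh(0.87) = 1.333080,  z_0 = atanh(0.95) = 1.831781
SE = 1/√(n−3) = 1/√86 = 0.107833
z = (z_r − z_0)/SE = (1.333080 − 1.831781) / 0.107833 = -0.498701 / 0.107833 = -4.625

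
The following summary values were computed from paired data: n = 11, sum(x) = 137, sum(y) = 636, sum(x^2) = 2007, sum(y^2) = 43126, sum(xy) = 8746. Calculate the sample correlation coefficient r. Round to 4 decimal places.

S_xy = nΣxy − ΣxΣy = 11·8746 − 137·636 = 96206 − 87132 = 9074
S_xx = nΣx² − (Σx)² = 11·2007 − 137² = 22077 − 18769 = 3308
S_yy = nΣy² − (Σy)² = 11·43126 − 636² = 474386 − 404496 = 69890
r = S_xy / √(S_xx·S_yy) = 9074 / √(3308·69890) = 9074 / √231196120 = 9074 / 15205.1347 = 0.5968

0.5968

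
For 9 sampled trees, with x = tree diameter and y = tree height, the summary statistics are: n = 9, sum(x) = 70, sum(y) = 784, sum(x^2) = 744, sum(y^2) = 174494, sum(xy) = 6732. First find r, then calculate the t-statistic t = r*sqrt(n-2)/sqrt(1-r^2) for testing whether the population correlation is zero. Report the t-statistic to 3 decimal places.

S_xy = nΣxy − ΣxΣy = 9·6732 − 70·784 = 60588 − 54880 = 5708
S_xx = nΣx² − (Σx)² = 9·744 − 70² = 6696 − 4900 = 1796
S_yy = nΣy² − (Σy)² = 9·174494 − 784² = 1570446 − 614656 = 955790
r = S_xy / √(S_xx·S_yy) = 5708 / √(1796·955790) = 5708 / √1716598840 = 5708 / 41431.8578 = 0.1378
t = r·√(n−2)/√(1−r²) = 0.1378·√7 / √(1−0.018989) = 0.364585 / 0.990460 = 0.368

0.368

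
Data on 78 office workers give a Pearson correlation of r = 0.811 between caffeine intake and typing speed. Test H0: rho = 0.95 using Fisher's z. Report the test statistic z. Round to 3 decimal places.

-6.078

Fisher z: atanh(0.811) = 1.129944, atanh(0.95) = 1.831781
z = (z_r − z_0)·√(n−3) = (1.129944 − 1.831781)·√75 = -0.701837 · 8.660254 = -6.078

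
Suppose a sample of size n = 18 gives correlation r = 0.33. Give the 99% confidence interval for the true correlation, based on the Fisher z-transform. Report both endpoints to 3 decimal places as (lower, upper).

(-0.312, 0.765)

Fisher z: z_r = atanh(r) = ½·ln((1+0.33)/(1−0.33)) = 0.342828
SE(z) = 1/√(n−3) = 1/√15 = 0.258199
99% ⇒ z* = 2.576; margin = 2.576·0.258199 = 0.665121
CI on z-scale: (-0.322293, 1.007949)
Back-transform: tanh(-0.322293) = -0.311579, tanh(1.007949) = 0.764912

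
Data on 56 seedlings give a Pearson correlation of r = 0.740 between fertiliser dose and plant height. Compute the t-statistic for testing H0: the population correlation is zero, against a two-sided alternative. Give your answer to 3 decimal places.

8.085

t = r·√(n−2) / √(1−r²) with r = 0.740, n = 56
  = 0.740·√54 / √(1 − 0.547600)
  = 0.740·7.348469 / 0.672607
  = 5.437867 / 0.672607 = 8.085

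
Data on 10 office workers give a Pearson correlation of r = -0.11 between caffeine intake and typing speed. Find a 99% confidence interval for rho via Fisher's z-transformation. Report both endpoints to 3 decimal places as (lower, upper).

(-0.795, 0.698)

z_r = atanh(-0.11) = -0.110447;  SE = 1/√(n−3) = 1/√7 = 0.377964
z-limits: -0.110447 ± 2.576·0.377964 = -0.110447 ± 0.973635 = [-1.084082, 0.863188]
ρ-limits: (tanh -1.084082, tanh 0.863188) = (-0.795, 0.698)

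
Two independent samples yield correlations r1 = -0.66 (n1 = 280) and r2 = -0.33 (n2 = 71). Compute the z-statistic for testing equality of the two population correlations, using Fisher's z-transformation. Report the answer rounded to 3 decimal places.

z1 = atanh(-0.66) = -0.792814,  z2 = atanh(-0.33) = -0.342828
SE = √(1/(n1−3) + 1/(n2−3)) = √(1/277 + 1/68) = √(0.0036101 + 0.0147059) = √0.0183160 = 0.135337
z = (z1 − z2)/SE = (-0.792814 − (-0.342828)) / 0.135337 = -0.449986 / 0.135337 = -3.325

-3.325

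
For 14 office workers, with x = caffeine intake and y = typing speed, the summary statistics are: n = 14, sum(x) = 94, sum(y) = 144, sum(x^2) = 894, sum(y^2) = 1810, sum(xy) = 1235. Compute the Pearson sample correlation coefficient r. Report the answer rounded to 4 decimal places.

0.9120

S_xy = nΣxy − ΣxΣy = 14·1235 − 94·144 = 17290 − 13536 = 3754
S_xx = nΣx² − (Σx)² = 14·894 − 94² = 12516 − 8836 = 3680
S_yy = nΣy² − (Σy)² = 14·1810 − 144² = 25340 − 20736 = 4604
r = S_xy / √(S_xx·S_yy) = 3754 / √(3680·4604) = 3754 / √16942720 = 3754 / 4116.1535 = 0.9120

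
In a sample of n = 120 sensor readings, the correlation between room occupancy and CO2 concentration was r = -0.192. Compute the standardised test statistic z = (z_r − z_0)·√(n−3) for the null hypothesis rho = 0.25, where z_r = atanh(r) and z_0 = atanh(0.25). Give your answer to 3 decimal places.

-4.866

z_r = atanh(-0.192) = -0.194413,  z_0 = atanh(0.25) = 0.255413
SE = 1/√(n−3) = 1/√117 = 0.092450
z = (z_r − z_0)/SE = (-0.194413 − 0.255413) / 0.092450 = -0.449826 / 0.092450 = -4.866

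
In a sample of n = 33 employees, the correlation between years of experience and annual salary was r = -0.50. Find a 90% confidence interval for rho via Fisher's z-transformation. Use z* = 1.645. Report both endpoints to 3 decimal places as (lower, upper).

Fisher z: z_r = atanh(r) = ½·ln((1+(-0.50))/(1−(-0.50))) = -0.549306
SE(z) = 1/√(n−3) = 1/√30 = 0.182574
90% ⇒ z* = 1.645; margin = 1.645·0.182574 = 0.300334
CI on z-scale: (-0.849640, -0.248972)
Back-transform: tanh(-0.849640) = -0.690881, tanh(-0.248972) = -0.243952

(-0.691, -0.244)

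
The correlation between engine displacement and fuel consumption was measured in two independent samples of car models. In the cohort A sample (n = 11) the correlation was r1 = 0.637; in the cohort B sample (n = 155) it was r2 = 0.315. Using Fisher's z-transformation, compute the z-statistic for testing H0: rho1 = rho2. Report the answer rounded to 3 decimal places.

1.177

z1 = atanh(0.637) = 0.753109,  z2 = atanh(0.315) = 0.326087
SE = √(1/(n1−3) + 1/(n2−3)) = √(1/8 + 1/152) = √(0.1250000 + 0.0065789) = √0.1315789 = 0.362738
z = (z1 − z2)/SE = (0.753109 − 0.326087) / 0.362738 = 0.427022 / 0.362738 = 1.177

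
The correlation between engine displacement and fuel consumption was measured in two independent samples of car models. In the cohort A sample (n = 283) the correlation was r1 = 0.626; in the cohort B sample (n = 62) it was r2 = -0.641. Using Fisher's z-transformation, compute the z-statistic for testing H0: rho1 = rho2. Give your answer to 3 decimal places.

z1 = atanh(0.626) = 0.734811,  z2 = atanh(-0.641) = -0.759869
SE = √(1/(n1−3) + 1/(n2−3)) = √(1/280 + 1/59) = √(0.0035714 + 0.0169492) = √0.0205206 = 0.143250
z = (z1 − z2)/SE = (0.734811 − (-0.759869)) / 0.143250 = 1.494680 / 0.143250 = 10.434

10.434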